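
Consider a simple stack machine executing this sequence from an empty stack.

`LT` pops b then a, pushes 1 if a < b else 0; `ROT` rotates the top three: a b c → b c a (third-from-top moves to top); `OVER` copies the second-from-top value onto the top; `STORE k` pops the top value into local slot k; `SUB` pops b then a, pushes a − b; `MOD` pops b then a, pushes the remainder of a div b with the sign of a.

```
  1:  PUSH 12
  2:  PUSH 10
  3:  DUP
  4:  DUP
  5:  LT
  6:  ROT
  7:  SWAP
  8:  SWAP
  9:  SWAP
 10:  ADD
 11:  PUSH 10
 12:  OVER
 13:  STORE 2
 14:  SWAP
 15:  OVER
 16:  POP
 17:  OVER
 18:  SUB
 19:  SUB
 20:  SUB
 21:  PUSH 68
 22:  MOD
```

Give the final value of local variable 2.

12

PUSH 12  12
PUSH 10  12 10
DUP      12 10 10
DUP      12 10 10 10
LT       12 10 0
ROT      10 0 12
SWAP     10 12 0
SWAP     10 0 12
SWAP     10 12 0
ADD      10 12
PUSH 10  10 12 10
OVER     10 12 10 12
STORE 2  10 12 10
SWAP     10 10 12
OVER     10 10 12 10
POP      10 10 12
OVER     10 10 12 10
SUB      10 10 2
SUB      10 8
SUB      2
PUSH 68  2 68
MOD      2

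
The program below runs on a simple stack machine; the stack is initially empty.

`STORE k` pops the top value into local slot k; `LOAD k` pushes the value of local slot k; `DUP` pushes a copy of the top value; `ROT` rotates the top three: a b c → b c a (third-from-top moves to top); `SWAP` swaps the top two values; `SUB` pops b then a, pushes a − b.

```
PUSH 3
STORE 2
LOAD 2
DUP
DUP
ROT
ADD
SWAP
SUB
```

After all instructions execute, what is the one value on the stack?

PUSH 3  → [3]
STORE 2 → []
LOAD 2  → [3]
DUP     → [3, 3]
DUP     → [3, 3, 3]
ROT     → [3, 3, 3]
ADD     → [3, 6]
SWAP    → [6, 3]
SUB     → [3]

3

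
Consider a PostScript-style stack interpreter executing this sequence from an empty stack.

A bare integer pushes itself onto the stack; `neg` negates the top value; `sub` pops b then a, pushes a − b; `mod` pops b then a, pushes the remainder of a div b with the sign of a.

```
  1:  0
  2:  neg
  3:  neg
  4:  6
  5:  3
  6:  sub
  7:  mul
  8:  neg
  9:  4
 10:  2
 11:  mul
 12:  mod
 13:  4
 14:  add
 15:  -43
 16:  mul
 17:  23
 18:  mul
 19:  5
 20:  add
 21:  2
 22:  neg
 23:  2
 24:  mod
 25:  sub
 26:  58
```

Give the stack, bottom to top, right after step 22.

[-3951, -2]

0   -> [0]
neg -> [0]
neg -> [0]
6   -> [0, 6]
3   -> [0, 6, 3]
sub -> [0, 3]
mul -> [0]
neg -> [0]
4   -> [0, 4]
2   -> [0, 4, 2]
mul -> [0, 8]
mod -> [0]
4   -> [0, 4]
add -> [4]
-43 -> [4, -43]
mul -> [-172]
23  -> [-172, 23]
mul -> [-3956]
5   -> [-3956, 5]
add -> [-3951]
2   -> [-3951, 2]
neg -> [-3951, -2]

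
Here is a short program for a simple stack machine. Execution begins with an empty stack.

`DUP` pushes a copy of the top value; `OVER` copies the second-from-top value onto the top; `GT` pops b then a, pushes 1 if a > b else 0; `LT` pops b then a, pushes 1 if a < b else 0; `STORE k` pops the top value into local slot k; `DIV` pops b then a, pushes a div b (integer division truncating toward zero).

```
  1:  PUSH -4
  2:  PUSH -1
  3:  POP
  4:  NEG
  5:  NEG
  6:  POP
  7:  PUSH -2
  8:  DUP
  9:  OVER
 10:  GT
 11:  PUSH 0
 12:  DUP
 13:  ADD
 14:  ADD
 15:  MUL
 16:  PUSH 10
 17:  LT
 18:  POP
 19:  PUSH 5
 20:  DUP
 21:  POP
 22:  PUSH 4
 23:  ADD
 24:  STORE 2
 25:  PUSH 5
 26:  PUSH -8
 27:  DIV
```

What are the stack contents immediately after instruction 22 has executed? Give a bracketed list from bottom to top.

[5, 4]

PUSH -4  -4
PUSH -1  -4 -1
POP      -4
NEG      4
NEG      -4
POP      (empty)
PUSH -2  -2
DUP      -2 -2
OVER     -2 -2 -2
GT       -2 0
PUSH 0   -2 0 0
DUP      -2 0 0 0
ADD      -2 0 0
ADD      -2 0
MUL      0
PUSH 10  0 10
LT       1
POP      (empty)
PUSH 5   5
DUP      5 5
POP      5
PUSH 4   5 4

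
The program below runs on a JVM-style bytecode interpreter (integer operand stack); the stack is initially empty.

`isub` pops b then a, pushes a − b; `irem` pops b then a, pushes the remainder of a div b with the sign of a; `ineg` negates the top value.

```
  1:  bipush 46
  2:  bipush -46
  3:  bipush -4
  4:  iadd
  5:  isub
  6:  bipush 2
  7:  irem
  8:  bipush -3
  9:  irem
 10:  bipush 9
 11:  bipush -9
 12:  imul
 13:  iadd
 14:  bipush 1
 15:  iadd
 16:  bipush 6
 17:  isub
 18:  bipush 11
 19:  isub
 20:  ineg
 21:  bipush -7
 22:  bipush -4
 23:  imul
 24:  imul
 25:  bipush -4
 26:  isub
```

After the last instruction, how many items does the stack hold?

1

bipush 46  -> [46]
bipush -46 -> [46, -46]
bipush -4  -> [46, -46, -4]
iadd       -> [46, -50]
isub       -> [96]
bipush 2   -> [96, 2]
irem       -> [0]
bipush -3  -> [0, -3]
irem       -> [0]
bipush 9   -> [0, 9]
bipush -9  -> [0, 9, -9]
imul       -> [0, -81]
iadd       -> [-81]
bipush 1   -> [-81, 1]
iadd       -> [-80]
bipush 6   -> [-80, 6]
isub       -> [-86]
bipush 11  -> [-86, 11]
isub       -> [-97]
ineg       -> [97]
bipush -7  -> [97, -7]
bipush -4  -> [97, -7, -4]
imul       -> [97, 28]
imul       -> [2716]
bipush -4  -> [2716, -4]
isub       -> [2720]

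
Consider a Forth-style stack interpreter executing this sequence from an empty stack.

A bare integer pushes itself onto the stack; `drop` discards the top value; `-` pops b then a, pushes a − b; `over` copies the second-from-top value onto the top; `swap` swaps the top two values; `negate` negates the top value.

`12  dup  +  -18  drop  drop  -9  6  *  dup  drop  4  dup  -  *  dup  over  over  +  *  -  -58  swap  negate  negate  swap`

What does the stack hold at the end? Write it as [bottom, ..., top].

12      [12]
dup     [12, 12]
+       [24]
-18     [24, -18]
drop    [24]
drop    []
-9      [-9]
6       [-9, 6]
*       [-54]
dup     [-54, -54]
drop    [-54]
4       [-54, 4]
dup     [-54, 4, 4]
-       [-54, 0]
*       [0]
dup     [0, 0]
over    [0, 0, 0]
over    [0, 0, 0, 0]
+       [0, 0, 0]
*       [0, 0]
-       [0]
-58     [0, -58]
swap    [-58, 0]
negate  [-58, 0]
negate  [-58, 0]
swap    [0, -58]

[0, -58]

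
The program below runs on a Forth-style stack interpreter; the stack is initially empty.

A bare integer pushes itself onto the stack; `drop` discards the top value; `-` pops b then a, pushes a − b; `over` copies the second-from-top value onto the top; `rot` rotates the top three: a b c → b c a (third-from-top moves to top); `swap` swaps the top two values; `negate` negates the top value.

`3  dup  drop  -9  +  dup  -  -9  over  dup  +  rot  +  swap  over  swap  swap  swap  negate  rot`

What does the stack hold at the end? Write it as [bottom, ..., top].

3      -> [3]
dup    -> [3, 3]
drop   -> [3]
-9     -> [3, -9]
+      -> [-6]
dup    -> [-6, -6]
-      -> [0]
-9     -> [0, -9]
over   -> [0, -9, 0]
dup    -> [0, -9, 0, 0]
+      -> [0, -9, 0]
rot    -> [-9, 0, 0]
+      -> [-9, 0]
swap   -> [0, -9]
over   -> [0, -9, 0]
swap   -> [0, 0, -9]
swap   -> [0, -9, 0]
swap   -> [0, 0, -9]
negate -> [0, 0, 9]
rot    -> [0, 9, 0]

[0, 9, 0]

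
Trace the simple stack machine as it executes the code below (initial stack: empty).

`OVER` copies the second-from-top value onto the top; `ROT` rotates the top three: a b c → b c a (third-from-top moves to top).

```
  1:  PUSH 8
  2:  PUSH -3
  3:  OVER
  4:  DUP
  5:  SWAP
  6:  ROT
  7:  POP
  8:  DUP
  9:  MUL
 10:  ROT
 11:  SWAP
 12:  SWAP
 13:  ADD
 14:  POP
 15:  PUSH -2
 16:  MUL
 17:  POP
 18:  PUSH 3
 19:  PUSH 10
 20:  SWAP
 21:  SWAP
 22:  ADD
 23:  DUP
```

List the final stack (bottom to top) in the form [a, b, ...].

[13, 13]

PUSH 8  → 8
PUSH -3 → 8 -3
OVER    → 8 -3 8
DUP     → 8 -3 8 8
SWAP    → 8 -3 8 8
ROT     → 8 8 8 -3
POP     → 8 8 8
DUP     → 8 8 8 8
MUL     → 8 8 64
ROT     → 8 64 8
SWAP    → 8 8 64
SWAP    → 8 64 8
ADD     → 8 72
POP     → 8
PUSH -2 → 8 -2
MUL     → -16
POP     → (empty)
PUSH 3  → 3
PUSH 10 → 3 10
SWAP    → 10 3
SWAP    → 3 10
ADD     → 13
DUP     → 13 13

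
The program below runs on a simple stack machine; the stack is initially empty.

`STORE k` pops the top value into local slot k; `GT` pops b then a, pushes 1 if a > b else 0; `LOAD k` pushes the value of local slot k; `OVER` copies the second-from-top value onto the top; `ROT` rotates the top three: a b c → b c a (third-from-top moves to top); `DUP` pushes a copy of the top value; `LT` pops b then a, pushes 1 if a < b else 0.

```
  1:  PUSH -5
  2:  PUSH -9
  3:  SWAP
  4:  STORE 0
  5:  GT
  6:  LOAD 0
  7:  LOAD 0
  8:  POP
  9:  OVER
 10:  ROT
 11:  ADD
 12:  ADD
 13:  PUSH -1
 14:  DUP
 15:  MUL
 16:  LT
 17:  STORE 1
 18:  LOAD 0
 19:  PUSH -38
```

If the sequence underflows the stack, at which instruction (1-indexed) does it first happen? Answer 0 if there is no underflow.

5

PUSH -5 -> -5
PUSH -9 -> -5 -9
SWAP    -> -9 -5
STORE 0 -> -9
GT  — needs 2 operands, stack has 1 → underflow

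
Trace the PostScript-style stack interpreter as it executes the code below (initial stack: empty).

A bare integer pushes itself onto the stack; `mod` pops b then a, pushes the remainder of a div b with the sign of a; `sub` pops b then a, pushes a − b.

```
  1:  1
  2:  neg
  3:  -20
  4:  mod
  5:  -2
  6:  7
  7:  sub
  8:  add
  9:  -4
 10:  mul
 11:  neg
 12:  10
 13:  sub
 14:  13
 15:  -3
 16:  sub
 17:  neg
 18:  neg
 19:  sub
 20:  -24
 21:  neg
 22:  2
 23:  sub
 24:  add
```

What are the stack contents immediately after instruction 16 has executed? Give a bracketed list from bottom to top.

[-50, 16]

1   -> [1]
neg -> [-1]
-20 -> [-1, -20]
mod -> [-1]
-2  -> [-1, -2]
7   -> [-1, -2, 7]
sub -> [-1, -9]
add -> [-10]
-4  -> [-10, -4]
mul -> [40]
neg -> [-40]
10  -> [-40, 10]
sub -> [-50]
13  -> [-50, 13]
-3  -> [-50, 13, -3]
sub -> [-50, 16]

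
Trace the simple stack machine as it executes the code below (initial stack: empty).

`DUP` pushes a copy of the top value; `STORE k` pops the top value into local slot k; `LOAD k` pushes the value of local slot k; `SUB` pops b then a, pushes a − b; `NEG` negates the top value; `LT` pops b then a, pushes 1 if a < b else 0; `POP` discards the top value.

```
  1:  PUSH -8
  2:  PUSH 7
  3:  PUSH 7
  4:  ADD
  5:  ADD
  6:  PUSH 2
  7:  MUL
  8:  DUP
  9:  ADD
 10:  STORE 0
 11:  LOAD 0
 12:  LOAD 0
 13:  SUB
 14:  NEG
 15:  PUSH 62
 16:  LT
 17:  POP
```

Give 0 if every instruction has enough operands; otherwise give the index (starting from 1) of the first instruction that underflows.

PUSH -8 : [-8]
PUSH 7  : [-8, 7]
PUSH 7  : [-8, 7, 7]
ADD     : [-8, 14]
ADD     : [6]
PUSH 2  : [6, 2]
MUL     : [12]
DUP     : [12, 12]
ADD     : [24]
STORE 0 : []
LOAD 0  : [24]
LOAD 0  : [24, 24]
SUB     : [0]
NEG     : [0]
PUSH 62 : [0, 62]
LT      : [1]
POP     : []

0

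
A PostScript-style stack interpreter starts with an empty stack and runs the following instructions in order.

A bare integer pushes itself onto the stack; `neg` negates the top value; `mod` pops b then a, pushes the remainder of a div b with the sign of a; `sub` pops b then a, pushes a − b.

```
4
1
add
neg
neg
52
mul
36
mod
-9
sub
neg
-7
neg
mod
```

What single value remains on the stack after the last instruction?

4   → 4
1   → 4 1
add → 5
neg → -5
neg → 5
52  → 5 52
mul → 260
36  → 260 36
mod → 8
-9  → 8 -9
sub → 17
neg → -17
-7  → -17 -7
neg → -17 7
mod → -3

-3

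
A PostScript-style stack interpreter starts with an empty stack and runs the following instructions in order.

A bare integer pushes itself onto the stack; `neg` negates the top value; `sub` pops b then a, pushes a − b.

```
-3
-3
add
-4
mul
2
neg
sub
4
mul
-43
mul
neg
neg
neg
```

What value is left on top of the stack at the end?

4472

-3  -> -3
-3  -> -3 -3
add -> -6
-4  -> -6 -4
mul -> 24
2   -> 24 2
neg -> 24 -2
sub -> 26
4   -> 26 4
mul -> 104
-43 -> 104 -43
mul -> -4472
neg -> 4472
neg -> -4472
neg -> 4472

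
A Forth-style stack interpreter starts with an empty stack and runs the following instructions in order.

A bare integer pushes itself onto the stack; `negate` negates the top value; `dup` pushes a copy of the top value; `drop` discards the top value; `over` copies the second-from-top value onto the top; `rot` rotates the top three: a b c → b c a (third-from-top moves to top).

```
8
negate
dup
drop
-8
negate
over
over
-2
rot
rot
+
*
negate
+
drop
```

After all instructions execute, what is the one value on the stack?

-8

8      → [8]
negate → [-8]
dup    → [-8, -8]
drop   → [-8]
-8     → [-8, -8]
negate → [-8, 8]
over   → [-8, 8, -8]
over   → [-8, 8, -8, 8]
-2     → [-8, 8, -8, 8, -2]
rot    → [-8, 8, 8, -2, -8]
rot    → [-8, 8, -2, -8, 8]
+      → [-8, 8, -2, 0]
*      → [-8, 8, 0]
negate → [-8, 8, 0]
+      → [-8, 8]
drop   → [-8]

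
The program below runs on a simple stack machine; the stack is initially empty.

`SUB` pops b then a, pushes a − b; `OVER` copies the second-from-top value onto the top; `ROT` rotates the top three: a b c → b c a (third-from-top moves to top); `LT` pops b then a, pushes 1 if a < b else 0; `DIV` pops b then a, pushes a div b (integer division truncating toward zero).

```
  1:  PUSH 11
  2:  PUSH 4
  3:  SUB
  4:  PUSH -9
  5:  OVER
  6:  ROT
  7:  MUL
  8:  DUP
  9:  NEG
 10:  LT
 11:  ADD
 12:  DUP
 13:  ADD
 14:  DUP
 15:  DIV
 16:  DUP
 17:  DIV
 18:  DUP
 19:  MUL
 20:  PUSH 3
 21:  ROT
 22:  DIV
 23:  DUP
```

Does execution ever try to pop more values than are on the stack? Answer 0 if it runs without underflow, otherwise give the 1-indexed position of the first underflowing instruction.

21

PUSH 11 → 11
PUSH 4  → 11 4
SUB     → 7
PUSH -9 → 7 -9
OVER    → 7 -9 7
ROT     → -9 7 7
MUL     → -9 49
DUP     → -9 49 49
NEG     → -9 49 -49
LT      → -9 0
ADD     → -9
DUP     → -9 -9
ADD     → -18
DUP     → -18 -18
DIV     → 1
DUP     → 1 1
DIV     → 1
DUP     → 1 1
MUL     → 1
PUSH 3  → 1 3
ROT  — needs 3 operands, stack has 2 → underflow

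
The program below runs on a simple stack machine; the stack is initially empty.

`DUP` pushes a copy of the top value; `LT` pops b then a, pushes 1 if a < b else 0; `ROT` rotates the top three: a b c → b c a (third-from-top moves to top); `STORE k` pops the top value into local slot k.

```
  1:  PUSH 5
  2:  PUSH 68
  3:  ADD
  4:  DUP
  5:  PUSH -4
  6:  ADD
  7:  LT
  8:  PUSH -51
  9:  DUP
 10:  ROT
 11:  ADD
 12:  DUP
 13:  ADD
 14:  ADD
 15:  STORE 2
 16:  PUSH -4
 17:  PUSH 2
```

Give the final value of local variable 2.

-153

PUSH 5    5
PUSH 68   5 68
ADD       73
DUP       73 73
PUSH -4   73 73 -4
ADD       73 69
LT        0
PUSH -51  0 -51
DUP       0 -51 -51
ROT       -51 -51 0
ADD       -51 -51
DUP       -51 -51 -51
ADD       -51 -102
ADD       -153
STORE 2   (empty)
PUSH -4   -4
PUSH 2    -4 2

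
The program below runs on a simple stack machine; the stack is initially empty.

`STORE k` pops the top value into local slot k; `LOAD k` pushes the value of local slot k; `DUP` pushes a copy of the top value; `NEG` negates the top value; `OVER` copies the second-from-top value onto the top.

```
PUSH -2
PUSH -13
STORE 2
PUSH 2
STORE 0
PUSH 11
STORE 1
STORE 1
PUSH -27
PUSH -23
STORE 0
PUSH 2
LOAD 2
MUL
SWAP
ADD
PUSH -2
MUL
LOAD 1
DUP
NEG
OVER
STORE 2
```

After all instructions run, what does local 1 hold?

-2

PUSH -2  → -2
PUSH -13 → -2 -13
STORE 2  → -2
PUSH 2   → -2 2
STORE 0  → -2
PUSH 11  → -2 11
STORE 1  → -2
STORE 1  → (empty)
PUSH -27 → -27
PUSH -23 → -27 -23
STORE 0  → -27
PUSH 2   → -27 2
LOAD 2   → -27 2 -13
MUL      → -27 -26
SWAP     → -26 -27
ADD      → -53
PUSH -2  → -53 -2
MUL      → 106
LOAD 1   → 106 -2
DUP      → 106 -2 -2
NEG      → 106 -2 2
OVER     → 106 -2 2 -2
STORE 2  → 106 -2 2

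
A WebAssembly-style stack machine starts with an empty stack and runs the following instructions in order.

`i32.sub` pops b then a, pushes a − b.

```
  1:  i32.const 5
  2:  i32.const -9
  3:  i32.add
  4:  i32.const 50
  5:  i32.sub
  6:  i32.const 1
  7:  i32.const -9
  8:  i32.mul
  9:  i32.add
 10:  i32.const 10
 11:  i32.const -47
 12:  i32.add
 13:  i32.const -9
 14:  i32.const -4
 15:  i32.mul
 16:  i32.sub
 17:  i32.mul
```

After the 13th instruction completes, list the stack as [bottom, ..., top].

[-63, -37, -9]

i32.const 5   -> 5
i32.const -9  -> 5 -9
i32.add       -> -4
i32.const 50  -> -4 50
i32.sub       -> -54
i32.const 1   -> -54 1
i32.const -9  -> -54 1 -9
i32.mul       -> -54 -9
i32.add       -> -63
i32.const 10  -> -63 10
i32.const -47 -> -63 10 -47
i32.add       -> -63 -37
i32.const -9  -> -63 -37 -9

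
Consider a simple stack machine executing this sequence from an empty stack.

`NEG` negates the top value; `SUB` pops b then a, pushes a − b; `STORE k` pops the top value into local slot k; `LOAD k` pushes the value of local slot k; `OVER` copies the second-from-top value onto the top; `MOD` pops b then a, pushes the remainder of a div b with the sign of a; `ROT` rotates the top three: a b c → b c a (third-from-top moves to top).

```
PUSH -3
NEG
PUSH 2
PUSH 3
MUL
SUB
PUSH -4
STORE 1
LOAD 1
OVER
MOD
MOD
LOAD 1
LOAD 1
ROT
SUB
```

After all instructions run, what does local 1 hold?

-4

PUSH -3 -> -3
NEG     -> 3
PUSH 2  -> 3 2
PUSH 3  -> 3 2 3
MUL     -> 3 6
SUB     -> -3
PUSH -4 -> -3 -4
STORE 1 -> -3
LOAD 1  -> -3 -4
OVER    -> -3 -4 -3
MOD     -> -3 -1
MOD     -> 0
LOAD 1  -> 0 -4
LOAD 1  -> 0 -4 -4
ROT     -> -4 -4 0
SUB     -> -4 -4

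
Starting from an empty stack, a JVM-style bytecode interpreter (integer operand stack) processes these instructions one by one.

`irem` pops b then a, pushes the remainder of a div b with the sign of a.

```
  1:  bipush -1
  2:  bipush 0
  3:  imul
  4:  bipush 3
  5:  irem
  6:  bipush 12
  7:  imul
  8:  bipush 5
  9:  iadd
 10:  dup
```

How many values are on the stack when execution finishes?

2

bipush -1 : [-1]
bipush 0  : [-1, 0]
imul      : [0]
bipush 3  : [0, 3]
irem      : [0]
bipush 12 : [0, 12]
imul      : [0]
bipush 5  : [0, 5]
iadd      : [5]
dup       : [5, 5]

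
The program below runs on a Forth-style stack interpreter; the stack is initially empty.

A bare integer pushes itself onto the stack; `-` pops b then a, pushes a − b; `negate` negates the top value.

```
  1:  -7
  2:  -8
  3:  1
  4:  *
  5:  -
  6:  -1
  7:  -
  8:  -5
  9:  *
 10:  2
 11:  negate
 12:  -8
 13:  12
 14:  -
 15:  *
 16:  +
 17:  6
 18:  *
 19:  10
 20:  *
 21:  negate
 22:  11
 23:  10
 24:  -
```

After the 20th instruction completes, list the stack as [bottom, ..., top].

-7     -> [-7]
-8     -> [-7, -8]
1      -> [-7, -8, 1]
*      -> [-7, -8]
-      -> [1]
-1     -> [1, -1]
-      -> [2]
-5     -> [2, -5]
*      -> [-10]
2      -> [-10, 2]
negate -> [-10, -2]
-8     -> [-10, -2, -8]
12     -> [-10, -2, -8, 12]
-      -> [-10, -2, -20]
*      -> [-10, 40]
+      -> [30]
6      -> [30, 6]
*      -> [180]
10     -> [180, 10]
*      -> [1800]

[1800]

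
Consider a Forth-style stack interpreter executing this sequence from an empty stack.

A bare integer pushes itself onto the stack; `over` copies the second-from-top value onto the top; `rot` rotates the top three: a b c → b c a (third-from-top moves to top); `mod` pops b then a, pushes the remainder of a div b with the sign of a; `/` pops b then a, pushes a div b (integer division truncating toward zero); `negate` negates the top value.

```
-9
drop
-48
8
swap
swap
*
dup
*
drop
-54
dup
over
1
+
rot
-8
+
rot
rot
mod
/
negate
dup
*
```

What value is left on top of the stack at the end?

3844

-9     : [-9]
drop   : []
-48    : [-48]
8      : [-48, 8]
swap   : [8, -48]
swap   : [-48, 8]
*      : [-384]
dup    : [-384, -384]
*      : [147456]
drop   : []
-54    : [-54]
dup    : [-54, -54]
over   : [-54, -54, -54]
1      : [-54, -54, -54, 1]
+      : [-54, -54, -53]
rot    : [-54, -53, -54]
-8     : [-54, -53, -54, -8]
+      : [-54, -53, -62]
rot    : [-53, -62, -54]
rot    : [-62, -54, -53]
mod    : [-62, -1]
/      : [62]
negate : [-62]
dup    : [-62, -62]
*      : [3844]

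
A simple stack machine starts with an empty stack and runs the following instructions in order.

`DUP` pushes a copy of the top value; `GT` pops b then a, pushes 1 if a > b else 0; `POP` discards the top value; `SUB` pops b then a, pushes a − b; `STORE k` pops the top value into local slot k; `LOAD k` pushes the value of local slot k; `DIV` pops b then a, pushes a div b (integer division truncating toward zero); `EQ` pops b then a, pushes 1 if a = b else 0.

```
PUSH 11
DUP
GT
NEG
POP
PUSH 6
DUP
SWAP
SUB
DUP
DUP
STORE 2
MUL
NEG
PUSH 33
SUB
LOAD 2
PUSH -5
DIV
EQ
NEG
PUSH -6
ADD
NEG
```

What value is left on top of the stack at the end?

6

PUSH 11 : 11
DUP     : 11 11
GT      : 0
NEG     : 0
POP     : (empty)
PUSH 6  : 6
DUP     : 6 6
SWAP    : 6 6
SUB     : 0
DUP     : 0 0
DUP     : 0 0 0
STORE 2 : 0 0
MUL     : 0
NEG     : 0
PUSH 33 : 0 33
SUB     : -33
LOAD 2  : -33 0
PUSH -5 : -33 0 -5
DIV     : -33 0
EQ      : 0
NEG     : 0
PUSH -6 : 0 -6
ADD     : -6
NEG     : 6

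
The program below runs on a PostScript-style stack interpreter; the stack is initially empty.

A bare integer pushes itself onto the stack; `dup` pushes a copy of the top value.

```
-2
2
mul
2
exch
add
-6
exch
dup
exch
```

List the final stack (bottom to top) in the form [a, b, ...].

[-6, -2, -2]

-2   -> [-2]
2    -> [-2, 2]
mul  -> [-4]
2    -> [-4, 2]
exch -> [2, -4]
add  -> [-2]
-6   -> [-2, -6]
exch -> [-6, -2]
dup  -> [-6, -2, -2]
exch -> [-6, -2, -2]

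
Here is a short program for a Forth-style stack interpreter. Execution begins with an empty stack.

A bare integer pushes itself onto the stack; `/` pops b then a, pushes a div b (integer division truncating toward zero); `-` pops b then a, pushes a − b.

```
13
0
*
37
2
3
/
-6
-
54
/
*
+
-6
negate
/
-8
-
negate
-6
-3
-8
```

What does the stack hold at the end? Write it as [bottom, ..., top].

[-8, -6, -3, -8]

13     → 13
0      → 13 0
*      → 0
37     → 0 37
2      → 0 37 2
3      → 0 37 2 3
/      → 0 37 0
-6     → 0 37 0 -6
-      → 0 37 6
54     → 0 37 6 54
/      → 0 37 0
*      → 0 0
+      → 0
-6     → 0 -6
negate → 0 6
/      → 0
-8     → 0 -8
-      → 8
negate → -8
-6     → -8 -6
-3     → -8 -6 -3
-8     → -8 -6 -3 -8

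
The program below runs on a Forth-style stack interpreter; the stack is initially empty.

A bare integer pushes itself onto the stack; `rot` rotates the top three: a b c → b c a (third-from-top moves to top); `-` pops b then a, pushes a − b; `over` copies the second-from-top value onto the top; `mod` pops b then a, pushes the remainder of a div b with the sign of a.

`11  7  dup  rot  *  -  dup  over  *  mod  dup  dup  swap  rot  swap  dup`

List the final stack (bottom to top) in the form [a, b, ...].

11   : [11]
7    : [11, 7]
dup  : [11, 7, 7]
rot  : [7, 7, 11]
*    : [7, 77]
-    : [-70]
dup  : [-70, -70]
over : [-70, -70, -70]
*    : [-70, 4900]
mod  : [-70]
dup  : [-70, -70]
dup  : [-70, -70, -70]
swap : [-70, -70, -70]
rot  : [-70, -70, -70]
swap : [-70, -70, -70]
dup  : [-70, -70, -70, -70]

[-70, -70, -70, -70]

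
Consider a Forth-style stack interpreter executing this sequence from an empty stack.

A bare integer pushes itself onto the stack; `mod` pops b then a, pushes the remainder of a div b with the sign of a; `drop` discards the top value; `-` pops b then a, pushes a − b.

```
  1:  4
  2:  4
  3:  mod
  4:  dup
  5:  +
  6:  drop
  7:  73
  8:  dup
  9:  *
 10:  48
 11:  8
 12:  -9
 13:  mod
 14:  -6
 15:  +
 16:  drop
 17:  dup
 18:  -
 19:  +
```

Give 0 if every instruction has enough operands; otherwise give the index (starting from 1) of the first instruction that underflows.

0

4    -> [4]
4    -> [4, 4]
mod  -> [0]
dup  -> [0, 0]
+    -> [0]
drop -> []
73   -> [73]
dup  -> [73, 73]
*    -> [5329]
48   -> [5329, 48]
8    -> [5329, 48, 8]
-9   -> [5329, 48, 8, -9]
mod  -> [5329, 48, 8]
-6   -> [5329, 48, 8, -6]
+    -> [5329, 48, 2]
drop -> [5329, 48]
dup  -> [5329, 48, 48]
-    -> [5329, 0]
+    -> [5329]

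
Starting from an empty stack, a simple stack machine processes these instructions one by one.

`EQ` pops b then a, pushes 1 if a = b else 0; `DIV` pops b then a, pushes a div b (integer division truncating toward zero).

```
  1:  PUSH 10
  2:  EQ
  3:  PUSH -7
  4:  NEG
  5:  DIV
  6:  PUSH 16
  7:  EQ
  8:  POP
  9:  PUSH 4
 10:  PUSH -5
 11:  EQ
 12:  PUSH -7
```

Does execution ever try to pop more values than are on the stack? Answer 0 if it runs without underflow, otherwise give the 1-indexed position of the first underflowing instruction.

PUSH 10  [10]
EQ  — needs 2 operands, stack has 1 → underflow

2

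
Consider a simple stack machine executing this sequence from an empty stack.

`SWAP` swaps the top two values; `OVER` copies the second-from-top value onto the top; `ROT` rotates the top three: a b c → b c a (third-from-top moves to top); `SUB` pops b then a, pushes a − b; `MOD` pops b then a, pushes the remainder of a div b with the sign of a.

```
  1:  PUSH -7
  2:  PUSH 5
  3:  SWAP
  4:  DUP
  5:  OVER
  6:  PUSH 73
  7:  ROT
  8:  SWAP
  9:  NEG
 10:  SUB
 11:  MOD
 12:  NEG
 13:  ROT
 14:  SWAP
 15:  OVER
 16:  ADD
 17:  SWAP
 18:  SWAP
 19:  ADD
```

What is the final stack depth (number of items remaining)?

2

PUSH -7 -> -7
PUSH 5  -> -7 5
SWAP    -> 5 -7
DUP     -> 5 -7 -7
OVER    -> 5 -7 -7 -7
PUSH 73 -> 5 -7 -7 -7 73
ROT     -> 5 -7 -7 73 -7
SWAP    -> 5 -7 -7 -7 73
NEG     -> 5 -7 -7 -7 -73
SUB     -> 5 -7 -7 66
MOD     -> 5 -7 -7
NEG     -> 5 -7 7
ROT     -> -7 7 5
SWAP    -> -7 5 7
OVER    -> -7 5 7 5
ADD     -> -7 5 12
SWAP    -> -7 12 5
SWAP    -> -7 5 12
ADD     -> -7 17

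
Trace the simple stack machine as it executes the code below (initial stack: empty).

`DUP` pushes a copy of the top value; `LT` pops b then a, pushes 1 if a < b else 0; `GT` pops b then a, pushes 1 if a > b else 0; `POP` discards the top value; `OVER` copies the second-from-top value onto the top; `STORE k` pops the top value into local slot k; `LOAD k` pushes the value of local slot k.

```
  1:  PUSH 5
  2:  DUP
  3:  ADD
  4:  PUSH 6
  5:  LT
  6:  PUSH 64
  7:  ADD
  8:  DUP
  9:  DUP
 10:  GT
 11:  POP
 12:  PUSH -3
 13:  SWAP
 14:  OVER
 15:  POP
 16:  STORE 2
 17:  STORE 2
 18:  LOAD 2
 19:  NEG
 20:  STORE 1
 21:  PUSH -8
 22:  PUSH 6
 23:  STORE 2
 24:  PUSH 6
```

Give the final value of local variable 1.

PUSH 5  → 5
DUP     → 5 5
ADD     → 10
PUSH 6  → 10 6
LT      → 0
PUSH 64 → 0 64
ADD     → 64
DUP     → 64 64
DUP     → 64 64 64
GT      → 64 0
POP     → 64
PUSH -3 → 64 -3
SWAP    → -3 64
OVER    → -3 64 -3
POP     → -3 64
STORE 2 → -3
STORE 2 → (empty)
LOAD 2  → -3
NEG     → 3
STORE 1 → (empty)
PUSH -8 → -8
PUSH 6  → -8 6
STORE 2 → -8
PUSH 6  → -8 6

3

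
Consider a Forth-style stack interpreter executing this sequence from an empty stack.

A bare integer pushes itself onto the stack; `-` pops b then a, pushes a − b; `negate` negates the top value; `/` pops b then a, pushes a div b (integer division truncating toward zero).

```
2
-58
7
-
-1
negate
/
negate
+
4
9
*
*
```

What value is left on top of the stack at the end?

2      -> [2]
-58    -> [2, -58]
7      -> [2, -58, 7]
-      -> [2, -65]
-1     -> [2, -65, -1]
negate -> [2, -65, 1]
/      -> [2, -65]
negate -> [2, 65]
+      -> [67]
4      -> [67, 4]
9      -> [67, 4, 9]
*      -> [67, 36]
*      -> [2412]

2412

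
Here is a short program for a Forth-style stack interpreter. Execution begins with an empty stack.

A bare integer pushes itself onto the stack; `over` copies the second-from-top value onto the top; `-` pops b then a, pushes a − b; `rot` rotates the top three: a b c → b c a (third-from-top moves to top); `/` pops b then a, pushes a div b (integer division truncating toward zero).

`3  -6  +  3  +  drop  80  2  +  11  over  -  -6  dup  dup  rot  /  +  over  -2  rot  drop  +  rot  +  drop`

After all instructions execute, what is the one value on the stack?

-71

3    → [3]
-6   → [3, -6]
+    → [-3]
3    → [-3, 3]
+    → [0]
drop → []
80   → [80]
2    → [80, 2]
+    → [82]
11   → [82, 11]
over → [82, 11, 82]
-    → [82, -71]
-6   → [82, -71, -6]
dup  → [82, -71, -6, -6]
dup  → [82, -71, -6, -6, -6]
rot  → [82, -71, -6, -6, -6]
/    → [82, -71, -6, 1]
+    → [82, -71, -5]
over → [82, -71, -5, -71]
-2   → [82, -71, -5, -71, -2]
rot  → [82, -71, -71, -2, -5]
drop → [82, -71, -71, -2]
+    → [82, -71, -73]
rot  → [-71, -73, 82]
+    → [-71, 9]
drop → [-71]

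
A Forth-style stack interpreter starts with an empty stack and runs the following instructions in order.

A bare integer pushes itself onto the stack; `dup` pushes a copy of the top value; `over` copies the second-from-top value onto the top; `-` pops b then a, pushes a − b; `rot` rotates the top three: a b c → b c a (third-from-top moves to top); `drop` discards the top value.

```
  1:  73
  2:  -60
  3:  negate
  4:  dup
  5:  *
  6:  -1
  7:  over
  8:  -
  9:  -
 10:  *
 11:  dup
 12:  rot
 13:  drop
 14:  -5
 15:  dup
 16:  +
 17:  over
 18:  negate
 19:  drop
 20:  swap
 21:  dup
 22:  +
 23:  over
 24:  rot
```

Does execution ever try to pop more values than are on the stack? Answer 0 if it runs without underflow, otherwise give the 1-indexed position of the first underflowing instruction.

73     -> 73
-60    -> 73 -60
negate -> 73 60
dup    -> 73 60 60
*      -> 73 3600
-1     -> 73 3600 -1
over   -> 73 3600 -1 3600
-      -> 73 3600 -3601
-      -> 73 7201
*      -> 525673
dup    -> 525673 525673
rot  — needs 3 operands, stack has 2 → underflow

12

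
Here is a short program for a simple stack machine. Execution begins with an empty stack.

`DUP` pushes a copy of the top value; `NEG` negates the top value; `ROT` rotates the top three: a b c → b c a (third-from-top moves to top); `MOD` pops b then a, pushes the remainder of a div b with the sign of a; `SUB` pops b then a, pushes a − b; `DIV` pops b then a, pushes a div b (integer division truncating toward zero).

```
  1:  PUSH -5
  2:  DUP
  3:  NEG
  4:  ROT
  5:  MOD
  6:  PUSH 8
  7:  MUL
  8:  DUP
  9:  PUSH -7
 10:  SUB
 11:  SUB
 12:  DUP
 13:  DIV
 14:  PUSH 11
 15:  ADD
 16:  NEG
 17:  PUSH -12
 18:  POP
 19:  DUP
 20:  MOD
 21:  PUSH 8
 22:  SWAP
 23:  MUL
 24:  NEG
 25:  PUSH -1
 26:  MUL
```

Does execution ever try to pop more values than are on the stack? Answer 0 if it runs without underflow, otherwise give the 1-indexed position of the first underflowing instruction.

PUSH -5 → [-5]
DUP     → [-5, -5]
NEG     → [-5, 5]
ROT  — needs 3 operands, stack has 2 → underflow

4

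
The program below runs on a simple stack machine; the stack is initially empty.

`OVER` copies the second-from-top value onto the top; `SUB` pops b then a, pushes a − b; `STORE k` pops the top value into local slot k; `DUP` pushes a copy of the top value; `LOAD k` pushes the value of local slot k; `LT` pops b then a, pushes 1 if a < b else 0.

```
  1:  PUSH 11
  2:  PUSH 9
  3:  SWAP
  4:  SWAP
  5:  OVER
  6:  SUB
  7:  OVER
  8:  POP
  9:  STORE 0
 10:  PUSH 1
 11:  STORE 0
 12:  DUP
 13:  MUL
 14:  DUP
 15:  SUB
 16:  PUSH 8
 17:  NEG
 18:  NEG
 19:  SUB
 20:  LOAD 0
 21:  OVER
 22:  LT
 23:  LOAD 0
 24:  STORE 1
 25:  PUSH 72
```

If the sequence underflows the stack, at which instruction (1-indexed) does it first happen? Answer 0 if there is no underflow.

0

PUSH 11 → [11]
PUSH 9  → [11, 9]
SWAP    → [9, 11]
SWAP    → [11, 9]
OVER    → [11, 9, 11]
SUB     → [11, -2]
OVER    → [11, -2, 11]
POP     → [11, -2]
STORE 0 → [11]
PUSH 1  → [11, 1]
STORE 0 → [11]
DUP     → [11, 11]
MUL     → [121]
DUP     → [121, 121]
SUB     → [0]
PUSH 8  → [0, 8]
NEG     → [0, -8]
NEG     → [0, 8]
SUB     → [-8]
LOAD 0  → [-8, 1]
OVER    → [-8, 1, -8]
LT      → [-8, 0]
LOAD 0  → [-8, 0, 1]
STORE 1 → [-8, 0]
PUSH 72 → [-8, 0, 72]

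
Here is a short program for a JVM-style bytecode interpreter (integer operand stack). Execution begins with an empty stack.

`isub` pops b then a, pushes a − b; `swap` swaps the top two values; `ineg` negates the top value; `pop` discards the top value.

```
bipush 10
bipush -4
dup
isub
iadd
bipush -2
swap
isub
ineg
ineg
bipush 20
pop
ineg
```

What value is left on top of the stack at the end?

12

bipush 10 → 10
bipush -4 → 10 -4
dup       → 10 -4 -4
isub      → 10 0
iadd      → 10
bipush -2 → 10 -2
swap      → -2 10
isub      → -12
ineg      → 12
ineg      → -12
bipush 20 → -12 20
pop       → -12
ineg      → 12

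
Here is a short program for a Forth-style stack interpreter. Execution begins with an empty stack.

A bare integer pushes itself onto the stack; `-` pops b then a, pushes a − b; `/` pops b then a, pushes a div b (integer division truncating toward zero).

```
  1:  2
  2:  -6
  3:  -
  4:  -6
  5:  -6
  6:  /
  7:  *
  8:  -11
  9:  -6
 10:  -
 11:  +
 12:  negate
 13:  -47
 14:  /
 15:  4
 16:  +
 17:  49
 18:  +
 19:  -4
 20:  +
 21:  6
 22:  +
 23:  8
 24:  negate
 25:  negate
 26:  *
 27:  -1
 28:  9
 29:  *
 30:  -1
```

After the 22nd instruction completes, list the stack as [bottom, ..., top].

[55]

2       2
-6      2 -6
-       8
-6      8 -6
-6      8 -6 -6
/       8 1
*       8
-11     8 -11
-6      8 -11 -6
-       8 -5
+       3
negate  -3
-47     -3 -47
/       0
4       0 4
+       4
49      4 49
+       53
-4      53 -4
+       49
6       49 6
+       55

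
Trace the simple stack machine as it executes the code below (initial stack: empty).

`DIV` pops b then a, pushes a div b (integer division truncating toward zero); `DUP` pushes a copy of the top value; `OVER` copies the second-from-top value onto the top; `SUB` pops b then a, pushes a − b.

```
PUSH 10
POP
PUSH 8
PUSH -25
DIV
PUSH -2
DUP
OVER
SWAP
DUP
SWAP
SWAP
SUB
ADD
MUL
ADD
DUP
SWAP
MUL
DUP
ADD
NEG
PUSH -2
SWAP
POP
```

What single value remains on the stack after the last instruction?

PUSH 10  -> [10]
POP      -> []
PUSH 8   -> [8]
PUSH -25 -> [8, -25]
DIV      -> [0]
PUSH -2  -> [0, -2]
DUP      -> [0, -2, -2]
OVER     -> [0, -2, -2, -2]
SWAP     -> [0, -2, -2, -2]
DUP      -> [0, -2, -2, -2, -2]
SWAP     -> [0, -2, -2, -2, -2]
SWAP     -> [0, -2, -2, -2, -2]
SUB      -> [0, -2, -2, 0]
ADD      -> [0, -2, -2]
MUL      -> [0, 4]
ADD      -> [4]
DUP      -> [4, 4]
SWAP     -> [4, 4]
MUL      -> [16]
DUP      -> [16, 16]
ADD      -> [32]
NEG      -> [-32]
PUSH -2  -> [-32, -2]
SWAP     -> [-2, -32]
POP      -> [-2]

-2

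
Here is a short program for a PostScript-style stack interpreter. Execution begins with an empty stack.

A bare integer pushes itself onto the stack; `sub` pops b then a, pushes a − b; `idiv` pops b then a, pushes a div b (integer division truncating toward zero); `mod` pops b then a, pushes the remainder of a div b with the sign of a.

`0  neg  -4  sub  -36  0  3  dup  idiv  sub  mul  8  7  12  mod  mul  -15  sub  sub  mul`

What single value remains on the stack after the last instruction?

0    → [0]
neg  → [0]
-4   → [0, -4]
sub  → [4]
-36  → [4, -36]
0    → [4, -36, 0]
3    → [4, -36, 0, 3]
dup  → [4, -36, 0, 3, 3]
idiv → [4, -36, 0, 1]
sub  → [4, -36, -1]
mul  → [4, 36]
8    → [4, 36, 8]
7    → [4, 36, 8, 7]
12   → [4, 36, 8, 7, 12]
mod  → [4, 36, 8, 7]
mul  → [4, 36, 56]
-15  → [4, 36, 56, -15]
sub  → [4, 36, 71]
sub  → [4, -35]
mul  → [-140]

-140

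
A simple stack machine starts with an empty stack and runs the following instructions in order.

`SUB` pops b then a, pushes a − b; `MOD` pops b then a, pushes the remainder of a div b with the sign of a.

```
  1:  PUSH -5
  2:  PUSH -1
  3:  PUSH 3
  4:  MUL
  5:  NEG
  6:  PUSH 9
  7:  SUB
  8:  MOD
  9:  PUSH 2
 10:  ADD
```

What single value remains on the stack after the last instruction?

-3

PUSH -5 → [-5]
PUSH -1 → [-5, -1]
PUSH 3  → [-5, -1, 3]
MUL     → [-5, -3]
NEG     → [-5, 3]
PUSH 9  → [-5, 3, 9]
SUB     → [-5, -6]
MOD     → [-5]
PUSH 2  → [-5, 2]
ADD     → [-3]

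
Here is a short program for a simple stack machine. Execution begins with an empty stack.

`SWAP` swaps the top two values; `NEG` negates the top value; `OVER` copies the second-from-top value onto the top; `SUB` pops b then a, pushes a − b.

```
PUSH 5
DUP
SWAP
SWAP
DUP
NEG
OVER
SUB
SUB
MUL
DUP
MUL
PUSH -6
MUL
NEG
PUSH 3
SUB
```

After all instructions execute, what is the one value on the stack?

PUSH 5  : 5
DUP     : 5 5
SWAP    : 5 5
SWAP    : 5 5
DUP     : 5 5 5
NEG     : 5 5 -5
OVER    : 5 5 -5 5
SUB     : 5 5 -10
SUB     : 5 15
MUL     : 75
DUP     : 75 75
MUL     : 5625
PUSH -6 : 5625 -6
MUL     : -33750
NEG     : 33750
PUSH 3  : 33750 3
SUB     : 33747

33747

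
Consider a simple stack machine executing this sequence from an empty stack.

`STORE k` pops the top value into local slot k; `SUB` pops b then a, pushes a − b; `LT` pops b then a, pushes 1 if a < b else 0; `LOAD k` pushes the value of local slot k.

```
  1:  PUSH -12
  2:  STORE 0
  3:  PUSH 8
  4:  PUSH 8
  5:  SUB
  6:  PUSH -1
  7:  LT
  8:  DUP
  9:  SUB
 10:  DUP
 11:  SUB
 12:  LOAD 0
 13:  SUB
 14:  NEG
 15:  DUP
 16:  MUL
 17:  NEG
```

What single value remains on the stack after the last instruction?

-144

PUSH -12 → [-12]
STORE 0  → []
PUSH 8   → [8]
PUSH 8   → [8, 8]
SUB      → [0]
PUSH -1  → [0, -1]
LT       → [0]
DUP      → [0, 0]
SUB      → [0]
DUP      → [0, 0]
SUB      → [0]
LOAD 0   → [0, -12]
SUB      → [12]
NEG      → [-12]
DUP      → [-12, -12]
MUL      → [144]
NEG      → [-144]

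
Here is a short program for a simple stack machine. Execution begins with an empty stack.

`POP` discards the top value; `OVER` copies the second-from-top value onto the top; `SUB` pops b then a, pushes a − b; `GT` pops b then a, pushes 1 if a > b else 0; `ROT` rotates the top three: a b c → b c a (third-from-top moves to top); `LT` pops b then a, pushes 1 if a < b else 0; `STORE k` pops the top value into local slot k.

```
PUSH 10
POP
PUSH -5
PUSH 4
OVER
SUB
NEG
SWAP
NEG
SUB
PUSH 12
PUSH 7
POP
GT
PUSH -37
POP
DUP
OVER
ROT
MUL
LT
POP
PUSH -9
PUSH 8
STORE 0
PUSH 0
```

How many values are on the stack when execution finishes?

2

PUSH 10  -> 10
POP      -> (empty)
PUSH -5  -> -5
PUSH 4   -> -5 4
OVER     -> -5 4 -5
SUB      -> -5 9
NEG      -> -5 -9
SWAP     -> -9 -5
NEG      -> -9 5
SUB      -> -14
PUSH 12  -> -14 12
PUSH 7   -> -14 12 7
POP      -> -14 12
GT       -> 0
PUSH -37 -> 0 -37
POP      -> 0
DUP      -> 0 0
OVER     -> 0 0 0
ROT      -> 0 0 0
MUL      -> 0 0
LT       -> 0
POP      -> (empty)
PUSH -9  -> -9
PUSH 8   -> -9 8
STORE 0  -> -9
PUSH 0   -> -9 0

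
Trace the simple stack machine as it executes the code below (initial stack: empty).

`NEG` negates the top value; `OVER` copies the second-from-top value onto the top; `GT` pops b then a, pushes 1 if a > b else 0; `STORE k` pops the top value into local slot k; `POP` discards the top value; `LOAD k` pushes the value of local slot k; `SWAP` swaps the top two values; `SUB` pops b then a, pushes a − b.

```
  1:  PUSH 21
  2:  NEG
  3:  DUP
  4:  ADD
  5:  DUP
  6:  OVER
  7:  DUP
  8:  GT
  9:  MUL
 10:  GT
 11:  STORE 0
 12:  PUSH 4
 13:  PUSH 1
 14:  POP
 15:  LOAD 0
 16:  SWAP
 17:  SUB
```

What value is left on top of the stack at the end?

-4

PUSH 21 → [21]
NEG     → [-21]
DUP     → [-21, -21]
ADD     → [-42]
DUP     → [-42, -42]
OVER    → [-42, -42, -42]
DUP     → [-42, -42, -42, -42]
GT      → [-42, -42, 0]
MUL     → [-42, 0]
GT      → [0]
STORE 0 → []
PUSH 4  → [4]
PUSH 1  → [4, 1]
POP     → [4]
LOAD 0  → [4, 0]
SWAP    → [0, 4]
SUB     → [-4]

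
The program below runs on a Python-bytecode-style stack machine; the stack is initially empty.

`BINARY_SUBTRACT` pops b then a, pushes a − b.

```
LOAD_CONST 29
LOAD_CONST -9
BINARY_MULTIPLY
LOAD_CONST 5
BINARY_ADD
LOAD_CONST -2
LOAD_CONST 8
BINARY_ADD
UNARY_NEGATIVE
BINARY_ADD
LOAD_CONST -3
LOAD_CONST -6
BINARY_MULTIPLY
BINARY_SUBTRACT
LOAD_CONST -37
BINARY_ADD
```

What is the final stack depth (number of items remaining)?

LOAD_CONST 29   -> 29
LOAD_CONST -9   -> 29 -9
BINARY_MULTIPLY -> -261
LOAD_CONST 5    -> -261 5
BINARY_ADD      -> -256
LOAD_CONST -2   -> -256 -2
LOAD_CONST 8    -> -256 -2 8
BINARY_ADD      -> -256 6
UNARY_NEGATIVE  -> -256 -6
BINARY_ADD      -> -262
LOAD_CONST -3   -> -262 -3
LOAD_CONST -6   -> -262 -3 -6
BINARY_MULTIPLY -> -262 18
BINARY_SUBTRACT -> -280
LOAD_CONST -37  -> -280 -37
BINARY_ADD      -> -317

1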